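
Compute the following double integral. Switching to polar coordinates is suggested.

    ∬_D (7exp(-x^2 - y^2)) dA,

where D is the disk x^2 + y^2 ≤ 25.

The region D is 0 ≤ r ≤ 5, 0 ≤ θ ≤ 2π in polar coordinates, where x = r cos(θ), y = r sin(θ), and dA = r dr dθ.

Under the substitution, the integrand becomes 7exp(-r^2), so

    ∬_D (7exp(-x^2 - y^2)) dA = ∫_{0}^{2π} ∫_{0}^{5} (7exp(-r^2)) · r dr dθ.

Inner integral (in r): ∫_{0}^{5} (7exp(-r^2)) · r dr = 7/2 - 7exp(-25)/2.

Outer integral (in θ): ∫_{0}^{2π} (7/2 - 7exp(-25)/2) dθ = -7π exp(-25) + 7π.

Therefore ∬_D (7exp(-x^2 - y^2)) dA = -7π exp(-25) + 7π.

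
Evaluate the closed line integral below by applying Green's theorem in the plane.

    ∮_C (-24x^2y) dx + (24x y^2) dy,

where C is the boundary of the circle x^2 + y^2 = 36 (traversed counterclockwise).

Green's theorem converts the closed line integral into a double integral over the enclosed region D:

    ∮_C P dx + Q dy = ∬_D (∂Q/∂x - ∂P/∂y) dA.

Here P = -24x^2y, Q = 24x y^2, so

    ∂Q/∂x = 24y^2,    ∂P/∂y = -24x^2,
    ∂Q/∂x - ∂P/∂y = 24x^2 + 24y^2.

D is the region x^2 + y^2 ≤ 36. Evaluating the double integral:

In polar coordinates (x = r cos θ, y = r sin θ, dA = r dr dθ) the integrand becomes 24r^2, so

    ∬_D (24x^2 + 24y^2) dA = ∫_0^{2π} ∫_0^{6} (24r^2) · r dr dθ.

Inner (r from 0 to 6): 7776.
Outer (θ from 0 to 2π): 15552π.

Therefore ∮_C P dx + Q dy = 15552π.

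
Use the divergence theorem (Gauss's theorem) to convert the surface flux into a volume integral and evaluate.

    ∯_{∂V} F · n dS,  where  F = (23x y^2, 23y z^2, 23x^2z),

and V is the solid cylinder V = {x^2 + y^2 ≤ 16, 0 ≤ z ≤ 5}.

By the divergence theorem,

    ∯_{∂V} F · n dS = ∭_V (∇ · F) dV.

Compute the divergence:
    ∇ · F = ∂F_x/∂x + ∂F_y/∂y + ∂F_z/∂z = 23y^2 + 23z^2 + 23x^2 = 23x^2 + 23y^2 + 23z^2.

In cylindrical coordinates, x = r cos(θ), y = r sin(θ), z = z, dV = r dr dθ dz, with 0 ≤ r ≤ 4, 0 ≤ θ ≤ 2π, 0 ≤ z ≤ 5.

The integrand, after substitution and multiplying by the volume element, becomes (23r^2 + 23z^2) · r, so

    ∭_V (∇·F) dV = ∫_0^{2π} ∫_0^{4} ∫_0^{5} (23r^2 + 23z^2) · r dz dr dθ.

Inner (z from 0 to 5): 115r (r^2 + 25/3).
Middle (r from 0 to 4): 45080/3.
Outer (θ from 0 to 2π): 90160π/3.

Therefore ∯_{∂V} F · n dS = 90160π/3.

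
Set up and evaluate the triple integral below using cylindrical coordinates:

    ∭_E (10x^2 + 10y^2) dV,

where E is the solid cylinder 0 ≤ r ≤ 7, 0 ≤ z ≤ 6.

In cylindrical coordinates, x = r cos(θ), y = r sin(θ), z = z, and dV = r dr dθ dz.

The integrand becomes 10r^2, so

    ∭_E (10x^2 + 10y^2) dV = ∫_{0}^{2π} ∫_{0}^{7} ∫_{0}^{6} (10r^2) · r dz dr dθ.

Inner (z): 60r^3.
Middle (r from 0 to 7): 36015.
Outer (θ): 72030π.

Therefore the triple integral equals 72030π.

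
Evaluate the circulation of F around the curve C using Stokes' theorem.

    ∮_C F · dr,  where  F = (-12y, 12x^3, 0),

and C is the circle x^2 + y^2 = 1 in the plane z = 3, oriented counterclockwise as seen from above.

Let S be the flat disk x^2 + y^2 ≤ 1 in the plane z = 3, with upward unit normal n̂ = ẑ. By Stokes' theorem,

    ∮_C F · dr = ∬_S (∇ × F) · n̂ dS = ∬_D (curl F)_z dA,

where D is the disk x^2 + y^2 ≤ 1.

Compute the curl of F = (-12y, 12x^3, 0):
    (∇ × F)_x = ∂F_z/∂y - ∂F_y/∂z = 0,
    (∇ × F)_y = ∂F_x/∂z - ∂F_z/∂x = 0,
    (∇ × F)_z = ∂F_y/∂x - ∂F_x/∂y = 36x^2 + 12.

On z = 3, (curl F)_z = 36x^2 + 12.

Convert to polar (x = r cos θ, y = r sin θ, dA = r dr dθ); the integrand becomes 36r^2cos(θ)^2 + 12, so

    ∬_D (curl F)_z dA = ∫_0^{2π} ∫_0^{1} (36r^2cos(θ)^2 + 12) · r dr dθ.

Inner (r from 0 to 1): 9cos(θ)^2 + 6.
Outer (θ from 0 to 2π): 21π.

Therefore ∮_C F · dr = 21π.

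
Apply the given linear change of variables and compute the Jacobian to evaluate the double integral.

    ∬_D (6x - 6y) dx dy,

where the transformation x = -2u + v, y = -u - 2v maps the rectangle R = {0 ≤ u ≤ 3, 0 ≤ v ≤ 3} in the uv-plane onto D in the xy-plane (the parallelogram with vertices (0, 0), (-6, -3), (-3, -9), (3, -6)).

Compute the Jacobian determinant of (x, y) with respect to (u, v):

    ∂(x,y)/∂(u,v) = | -2  1 | = (-2)(-2) - (1)(-1) = 5.
                   | -1  -2 |

Its absolute value is |J| = 5 (the area scaling factor).

Substituting x = -2u + v, y = -u - 2v into the integrand,

    6x - 6y → -6u + 18v,

so the integral becomes

    ∬_R (-6u + 18v) · |J| du dv = ∫_0^3 ∫_0^3 (-30u + 90v) dv du.

Inner (v): 405 - 90u.
Outer (u): 810.

Therefore ∬_D (6x - 6y) dx dy = 810.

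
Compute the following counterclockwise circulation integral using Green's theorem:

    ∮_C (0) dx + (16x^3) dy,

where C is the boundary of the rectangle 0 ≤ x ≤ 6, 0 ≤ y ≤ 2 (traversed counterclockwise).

Green's theorem converts the closed line integral into a double integral over the enclosed region D:

    ∮_C P dx + Q dy = ∬_D (∂Q/∂x - ∂P/∂y) dA.

Here P = 0, Q = 16x^3, so

    ∂Q/∂x = 48x^2,    ∂P/∂y = 0,
    ∂Q/∂x - ∂P/∂y = 48x^2.

D is the region 0 ≤ x ≤ 6, 0 ≤ y ≤ 2. Evaluating the double integral:

    ∬_D (48x^2) dA = ∫_0^{6} ∫_0^{2} (48x^2) dy dx.

Inner (y from 0 to 2): 96x^2.
Outer (x from 0 to 6): 6912.

Therefore ∮_C P dx + Q dy = 6912.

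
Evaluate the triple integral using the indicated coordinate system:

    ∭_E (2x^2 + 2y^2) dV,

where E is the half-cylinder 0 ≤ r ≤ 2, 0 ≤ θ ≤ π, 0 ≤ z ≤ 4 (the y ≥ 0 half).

In cylindrical coordinates, x = r cos(θ), y = r sin(θ), z = z, and dV = r dr dθ dz.

The integrand becomes 2r^2, so

    ∭_E (2x^2 + 2y^2) dV = ∫_{0}^{π} ∫_{0}^{2} ∫_{0}^{4} (2r^2) · r dz dr dθ.

Inner (z): 8r^3.
Middle (r from 0 to 2): 32.
Outer (θ): 32π.

Therefore the triple integral equals 32π.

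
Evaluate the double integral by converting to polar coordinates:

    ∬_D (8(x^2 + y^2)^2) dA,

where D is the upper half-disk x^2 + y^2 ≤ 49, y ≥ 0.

The region D is 0 ≤ r ≤ 7, 0 ≤ θ ≤ π in polar coordinates, where x = r cos(θ), y = r sin(θ), and dA = r dr dθ.

Under the substitution, the integrand becomes 8r^4, so

    ∬_D (8(x^2 + y^2)^2) dA = ∫_{0}^{π} ∫_{0}^{7} (8r^4) · r dr dθ.

Inner integral (in r): ∫_{0}^{7} (8r^4) · r dr = 470596/3.

Outer integral (in θ): ∫_{0}^{π} (470596/3) dθ = 470596π/3.

Therefore ∬_D (8(x^2 + y^2)^2) dA = 470596π/3.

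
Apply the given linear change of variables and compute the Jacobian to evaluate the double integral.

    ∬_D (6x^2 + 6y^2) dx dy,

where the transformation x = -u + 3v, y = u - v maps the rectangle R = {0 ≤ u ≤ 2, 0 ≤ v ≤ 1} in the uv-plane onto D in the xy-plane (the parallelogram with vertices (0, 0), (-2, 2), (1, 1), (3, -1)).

Compute the Jacobian determinant of (x, y) with respect to (u, v):

    ∂(x,y)/∂(u,v) = | -1  3 | = (-1)(-1) - (3)(1) = -2.
                   | 1  -1 |

Its absolute value is |J| = 2 (the area scaling factor).

Substituting x = -u + 3v, y = u - v into the integrand,

    6x^2 + 6y^2 → 12u^2 - 48u v + 60v^2,

so the integral becomes

    ∬_R (12u^2 - 48u v + 60v^2) · |J| du dv = ∫_0^2 ∫_0^1 (24u^2 - 96u v + 120v^2) dv du.

Inner (v): 24u^2 - 48u + 40.
Outer (u): 48.

Therefore ∬_D (6x^2 + 6y^2) dx dy = 48.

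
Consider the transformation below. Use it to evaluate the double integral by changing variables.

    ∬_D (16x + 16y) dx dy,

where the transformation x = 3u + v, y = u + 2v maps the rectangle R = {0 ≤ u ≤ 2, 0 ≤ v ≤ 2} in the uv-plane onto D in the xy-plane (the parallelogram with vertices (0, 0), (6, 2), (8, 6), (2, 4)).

Compute the Jacobian determinant of (x, y) with respect to (u, v):

    ∂(x,y)/∂(u,v) = | 3  1 | = (3)(2) - (1)(1) = 5.
                   | 1  2 |

Its absolute value is |J| = 5 (the area scaling factor).

Substituting x = 3u + v, y = u + 2v into the integrand,

    16x + 16y → 64u + 48v,

so the integral becomes

    ∬_R (64u + 48v) · |J| du dv = ∫_0^2 ∫_0^2 (320u + 240v) dv du.

Inner (v): 640u + 480.
Outer (u): 2240.

Therefore ∬_D (16x + 16y) dx dy = 2240.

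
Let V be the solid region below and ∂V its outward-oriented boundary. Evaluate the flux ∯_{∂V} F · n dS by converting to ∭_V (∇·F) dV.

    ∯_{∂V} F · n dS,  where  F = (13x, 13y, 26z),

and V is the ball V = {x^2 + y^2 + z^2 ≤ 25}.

By the divergence theorem,

    ∯_{∂V} F · n dS = ∭_V (∇ · F) dV.

Compute the divergence:
    ∇ · F = ∂F_x/∂x + ∂F_y/∂y + ∂F_z/∂z = 13 + 13 + 26 = 52.

In spherical coordinates, x = ρ sin(φ) cos(θ), y = ρ sin(φ) sin(θ), z = ρ cos(φ), dV = ρ^2 sin(φ) dρ dφ dθ, with 0 ≤ ρ ≤ 5, 0 ≤ φ ≤ π, 0 ≤ θ ≤ 2π.

The integrand, after substitution and multiplying by the volume element, becomes (52) · ρ^2 sin(φ), so

    ∭_V (∇·F) dV = ∫_0^{2π} ∫_0^{π} ∫_0^{5} (52) · ρ^2 sin(φ) dρ dφ dθ.

Inner (ρ from 0 to 5): 6500sin(φ)/3.
Middle (φ from 0 to π): 13000/3.
Outer (θ from 0 to 2π): 26000π/3.

Therefore ∯_{∂V} F · n dS = 26000π/3.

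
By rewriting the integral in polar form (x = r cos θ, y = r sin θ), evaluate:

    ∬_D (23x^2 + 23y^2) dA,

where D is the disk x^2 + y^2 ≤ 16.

The region D is 0 ≤ r ≤ 4, 0 ≤ θ ≤ 2π in polar coordinates, where x = r cos(θ), y = r sin(θ), and dA = r dr dθ.

Under the substitution, the integrand becomes 23r^2, so

    ∬_D (23x^2 + 23y^2) dA = ∫_{0}^{2π} ∫_{0}^{4} (23r^2) · r dr dθ.

Inner integral (in r): ∫_{0}^{4} (23r^2) · r dr = 1472.

Outer integral (in θ): ∫_{0}^{2π} (1472) dθ = 2944π.

Therefore ∬_D (23x^2 + 23y^2) dA = 2944π.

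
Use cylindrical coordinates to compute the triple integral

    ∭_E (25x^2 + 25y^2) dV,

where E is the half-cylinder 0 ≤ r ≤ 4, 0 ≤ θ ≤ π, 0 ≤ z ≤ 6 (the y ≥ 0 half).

In cylindrical coordinates, x = r cos(θ), y = r sin(θ), z = z, and dV = r dr dθ dz.

The integrand becomes 25r^2, so

    ∭_E (25x^2 + 25y^2) dV = ∫_{0}^{π} ∫_{0}^{4} ∫_{0}^{6} (25r^2) · r dz dr dθ.

Inner (z): 150r^3.
Middle (r from 0 to 4): 9600.
Outer (θ): 9600π.

Therefore the triple integral equals 9600π.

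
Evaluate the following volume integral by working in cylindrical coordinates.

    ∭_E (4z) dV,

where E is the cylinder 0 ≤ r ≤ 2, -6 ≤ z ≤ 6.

In cylindrical coordinates, x = r cos(θ), y = r sin(θ), z = z, and dV = r dr dθ dz.

The integrand becomes 4z, so

    ∭_E (4z) dV = ∫_{0}^{2π} ∫_{0}^{2} ∫_{-6}^{6} (4z) · r dz dr dθ.

Inner (z): 0.
Middle (r from 0 to 2): 0.
Outer (θ): 0.

Therefore the triple integral equals 0.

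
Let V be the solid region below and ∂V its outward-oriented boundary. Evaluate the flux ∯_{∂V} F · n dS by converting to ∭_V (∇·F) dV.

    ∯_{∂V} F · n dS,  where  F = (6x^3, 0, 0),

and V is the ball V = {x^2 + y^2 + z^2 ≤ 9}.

By the divergence theorem,

    ∯_{∂V} F · n dS = ∭_V (∇ · F) dV.

Compute the divergence:
    ∇ · F = ∂F_x/∂x + ∂F_y/∂y + ∂F_z/∂z = 18x^2 + 0 + 0 = 18x^2.

In spherical coordinates, x = ρ sin(φ) cos(θ), y = ρ sin(φ) sin(θ), z = ρ cos(φ), dV = ρ^2 sin(φ) dρ dφ dθ, with 0 ≤ ρ ≤ 3, 0 ≤ φ ≤ π, 0 ≤ θ ≤ 2π.

The integrand, after substitution and multiplying by the volume element, becomes (18ρ^2sin(φ)^2cos(θ)^2) · ρ^2 sin(φ), so

    ∭_V (∇·F) dV = ∫_0^{2π} ∫_0^{π} ∫_0^{3} (18ρ^2sin(φ)^2cos(θ)^2) · ρ^2 sin(φ) dρ dφ dθ.

Inner (ρ from 0 to 3): 4374sin(φ)^3cos(θ)^2/5.
Middle (φ from 0 to π): 5832cos(θ)^2/5.
Outer (θ from 0 to 2π): 5832π/5.

Therefore ∯_{∂V} F · n dS = 5832π/5.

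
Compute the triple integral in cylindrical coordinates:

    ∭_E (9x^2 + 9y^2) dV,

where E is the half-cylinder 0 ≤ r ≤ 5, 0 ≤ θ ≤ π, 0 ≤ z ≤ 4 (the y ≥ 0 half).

In cylindrical coordinates, x = r cos(θ), y = r sin(θ), z = z, and dV = r dr dθ dz.

The integrand becomes 9r^2, so

    ∭_E (9x^2 + 9y^2) dV = ∫_{0}^{π} ∫_{0}^{5} ∫_{0}^{4} (9r^2) · r dz dr dθ.

Inner (z): 36r^3.
Middle (r from 0 to 5): 5625.
Outer (θ): 5625π.

Therefore the triple integral equals 5625π.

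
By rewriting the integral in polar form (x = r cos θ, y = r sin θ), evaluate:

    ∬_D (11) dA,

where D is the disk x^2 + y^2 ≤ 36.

The region D is 0 ≤ r ≤ 6, 0 ≤ θ ≤ 2π in polar coordinates, where x = r cos(θ), y = r sin(θ), and dA = r dr dθ.

Under the substitution, the integrand becomes 11, so

    ∬_D (11) dA = ∫_{0}^{2π} ∫_{0}^{6} (11) · r dr dθ.

Inner integral (in r): ∫_{0}^{6} (11) · r dr = 198.

Outer integral (in θ): ∫_{0}^{2π} (198) dθ = 396π.

Therefore ∬_D (11) dA = 396π.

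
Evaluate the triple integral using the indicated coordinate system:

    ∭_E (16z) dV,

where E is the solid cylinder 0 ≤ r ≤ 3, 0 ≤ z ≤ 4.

In cylindrical coordinates, x = r cos(θ), y = r sin(θ), z = z, and dV = r dr dθ dz.

The integrand becomes 16z, so

    ∭_E (16z) dV = ∫_{0}^{2π} ∫_{0}^{3} ∫_{0}^{4} (16z) · r dz dr dθ.

Inner (z): 128r.
Middle (r from 0 to 3): 576.
Outer (θ): 1152π.

Therefore the triple integral equals 1152π.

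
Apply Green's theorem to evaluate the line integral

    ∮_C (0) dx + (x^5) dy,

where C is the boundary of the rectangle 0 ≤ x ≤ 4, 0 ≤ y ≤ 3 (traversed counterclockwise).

Green's theorem converts the closed line integral into a double integral over the enclosed region D:

    ∮_C P dx + Q dy = ∬_D (∂Q/∂x - ∂P/∂y) dA.

Here P = 0, Q = x^5, so

    ∂Q/∂x = 5x^4,    ∂P/∂y = 0,
    ∂Q/∂x - ∂P/∂y = 5x^4.

D is the region 0 ≤ x ≤ 4, 0 ≤ y ≤ 3. Evaluating the double integral:

    ∬_D (5x^4) dA = ∫_0^{4} ∫_0^{3} (5x^4) dy dx.

Inner (y from 0 to 3): 15x^4.
Outer (x from 0 to 4): 3072.

Therefore ∮_C P dx + Q dy = 3072.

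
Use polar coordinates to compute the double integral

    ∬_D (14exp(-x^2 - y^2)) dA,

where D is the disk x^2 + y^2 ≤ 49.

The region D is 0 ≤ r ≤ 7, 0 ≤ θ ≤ 2π in polar coordinates, where x = r cos(θ), y = r sin(θ), and dA = r dr dθ.

Under the substitution, the integrand becomes 14exp(-r^2), so

    ∬_D (14exp(-x^2 - y^2)) dA = ∫_{0}^{2π} ∫_{0}^{7} (14exp(-r^2)) · r dr dθ.

Inner integral (in r): ∫_{0}^{7} (14exp(-r^2)) · r dr = 7 - 7exp(-49).

Outer integral (in θ): ∫_{0}^{2π} (7 - 7exp(-49)) dθ = -14π exp(-49) + 14π.

Therefore ∬_D (14exp(-x^2 - y^2)) dA = -14π exp(-49) + 14π.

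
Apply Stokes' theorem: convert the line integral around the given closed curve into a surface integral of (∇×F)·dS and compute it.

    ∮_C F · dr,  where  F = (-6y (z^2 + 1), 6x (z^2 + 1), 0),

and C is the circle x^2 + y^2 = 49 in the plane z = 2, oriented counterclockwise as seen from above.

Let S be the flat disk x^2 + y^2 ≤ 49 in the plane z = 2, with upward unit normal n̂ = ẑ. By Stokes' theorem,

    ∮_C F · dr = ∬_S (∇ × F) · n̂ dS = ∬_D (curl F)_z dA,

where D is the disk x^2 + y^2 ≤ 49.

Compute the curl of F = (-6y (z^2 + 1), 6x (z^2 + 1), 0):
    (∇ × F)_x = ∂F_z/∂y - ∂F_y/∂z = -12x z,
    (∇ × F)_y = ∂F_x/∂z - ∂F_z/∂x = -12y z,
    (∇ × F)_z = ∂F_y/∂x - ∂F_x/∂y = 12z^2 + 12.

On z = 2, (curl F)_z = 60.

Convert to polar (x = r cos θ, y = r sin θ, dA = r dr dθ); the integrand becomes 60, so

    ∬_D (curl F)_z dA = ∫_0^{2π} ∫_0^{7} (60) · r dr dθ.

Inner (r from 0 to 7): 1470.
Outer (θ from 0 to 2π): 2940π.

Therefore ∮_C F · dr = 2940π.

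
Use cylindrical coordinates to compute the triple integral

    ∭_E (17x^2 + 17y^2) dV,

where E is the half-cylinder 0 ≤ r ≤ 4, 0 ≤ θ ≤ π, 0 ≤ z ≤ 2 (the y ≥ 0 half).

In cylindrical coordinates, x = r cos(θ), y = r sin(θ), z = z, and dV = r dr dθ dz.

The integrand becomes 17r^2, so

    ∭_E (17x^2 + 17y^2) dV = ∫_{0}^{π} ∫_{0}^{4} ∫_{0}^{2} (17r^2) · r dz dr dθ.

Inner (z): 34r^3.
Middle (r from 0 to 4): 2176.
Outer (θ): 2176π.

Therefore the triple integral equals 2176π.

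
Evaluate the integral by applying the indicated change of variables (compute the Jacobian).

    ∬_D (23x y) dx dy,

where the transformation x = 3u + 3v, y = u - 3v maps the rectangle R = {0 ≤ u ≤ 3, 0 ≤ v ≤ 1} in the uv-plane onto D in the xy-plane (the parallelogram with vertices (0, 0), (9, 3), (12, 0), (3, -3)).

Compute the Jacobian determinant of (x, y) with respect to (u, v):

    ∂(x,y)/∂(u,v) = | 3  3 | = (3)(-3) - (3)(1) = -12.
                   | 1  -3 |

Its absolute value is |J| = 12 (the area scaling factor).

Substituting x = 3u + 3v, y = u - 3v into the integrand,

    23x y → 69u^2 - 138u v - 207v^2,

so the integral becomes

    ∬_R (69u^2 - 138u v - 207v^2) · |J| du dv = ∫_0^3 ∫_0^1 (828u^2 - 1656u v - 2484v^2) dv du.

Inner (v): 828u^2 - 828u - 828.
Outer (u): 1242.

Therefore ∬_D (23x y) dx dy = 1242.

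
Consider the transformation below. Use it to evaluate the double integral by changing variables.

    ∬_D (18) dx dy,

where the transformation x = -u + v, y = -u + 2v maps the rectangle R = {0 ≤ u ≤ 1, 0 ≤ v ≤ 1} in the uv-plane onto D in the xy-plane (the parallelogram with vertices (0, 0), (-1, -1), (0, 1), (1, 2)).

Compute the Jacobian determinant of (x, y) with respect to (u, v):

    ∂(x,y)/∂(u,v) = | -1  1 | = (-1)(2) - (1)(-1) = -1.
                   | -1  2 |

Its absolute value is |J| = 1 (the area scaling factor).

Substituting x = -u + v, y = -u + 2v into the integrand,

    18 → 18,

so the integral becomes

    ∬_R (18) · |J| du dv = ∫_0^1 ∫_0^1 (18) dv du.

Inner (v): 18.
Outer (u): 18.

Therefore ∬_D (18) dx dy = 18.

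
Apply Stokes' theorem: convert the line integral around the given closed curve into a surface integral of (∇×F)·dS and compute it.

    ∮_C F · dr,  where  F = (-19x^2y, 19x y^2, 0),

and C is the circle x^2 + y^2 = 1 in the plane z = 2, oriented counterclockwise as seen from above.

Let S be the flat disk x^2 + y^2 ≤ 1 in the plane z = 2, with upward unit normal n̂ = ẑ. By Stokes' theorem,

    ∮_C F · dr = ∬_S (∇ × F) · n̂ dS = ∬_D (curl F)_z dA,

where D is the disk x^2 + y^2 ≤ 1.

Compute the curl of F = (-19x^2y, 19x y^2, 0):
    (∇ × F)_x = ∂F_z/∂y - ∂F_y/∂z = 0,
    (∇ × F)_y = ∂F_x/∂z - ∂F_z/∂x = 0,
    (∇ × F)_z = ∂F_y/∂x - ∂F_x/∂y = 19x^2 + 19y^2.

On z = 2, (curl F)_z = 19x^2 + 19y^2.

Convert to polar (x = r cos θ, y = r sin θ, dA = r dr dθ); the integrand becomes 19r^2, so

    ∬_D (curl F)_z dA = ∫_0^{2π} ∫_0^{1} (19r^2) · r dr dθ.

Inner (r from 0 to 1): 19/4.
Outer (θ from 0 to 2π): 19π/2.

Therefore ∮_C F · dr = 19π/2.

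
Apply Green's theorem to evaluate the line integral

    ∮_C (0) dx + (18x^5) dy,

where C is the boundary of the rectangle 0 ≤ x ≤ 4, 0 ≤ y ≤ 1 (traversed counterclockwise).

Green's theorem converts the closed line integral into a double integral over the enclosed region D:

    ∮_C P dx + Q dy = ∬_D (∂Q/∂x - ∂P/∂y) dA.

Here P = 0, Q = 18x^5, so

    ∂Q/∂x = 90x^4,    ∂P/∂y = 0,
    ∂Q/∂x - ∂P/∂y = 90x^4.

D is the region 0 ≤ x ≤ 4, 0 ≤ y ≤ 1. Evaluating the double integral:

    ∬_D (90x^4) dA = ∫_0^{4} ∫_0^{1} (90x^4) dy dx.

Inner (y from 0 to 1): 90x^4.
Outer (x from 0 to 4): 18432.

Therefore ∮_C P dx + Q dy = 18432.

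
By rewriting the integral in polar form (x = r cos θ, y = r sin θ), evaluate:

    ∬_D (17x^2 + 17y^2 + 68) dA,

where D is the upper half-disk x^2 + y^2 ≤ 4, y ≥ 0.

The region D is 0 ≤ r ≤ 2, 0 ≤ θ ≤ π in polar coordinates, where x = r cos(θ), y = r sin(θ), and dA = r dr dθ.

Under the substitution, the integrand becomes 17r^2 + 68, so

    ∬_D (17x^2 + 17y^2 + 68) dA = ∫_{0}^{π} ∫_{0}^{2} (17r^2 + 68) · r dr dθ.

Inner integral (in r): ∫_{0}^{2} (17r^2 + 68) · r dr = 204.

Outer integral (in θ): ∫_{0}^{π} (204) dθ = 204π.

Therefore ∬_D (17x^2 + 17y^2 + 68) dA = 204π.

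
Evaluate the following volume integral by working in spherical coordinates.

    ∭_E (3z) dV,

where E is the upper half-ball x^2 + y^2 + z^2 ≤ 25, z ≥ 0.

In spherical coordinates, x = ρ sin(φ) cos(θ), y = ρ sin(φ) sin(θ), z = ρ cos(φ), and dV = ρ^2 sin(φ) dρ dφ dθ.

The integrand becomes 3ρ cos(φ), so

    ∭_E (3z) dV = ∫_{0}^{2π} ∫_{0}^{π/2} ∫_{0}^{5} (3ρ cos(φ)) · ρ^2 sin(φ) dρ dφ dθ.

Inner (ρ): 1875sin(2φ)/8.
Middle (φ): 1875/8.
Outer (θ): 1875π/4.

Therefore the triple integral equals 1875π/4.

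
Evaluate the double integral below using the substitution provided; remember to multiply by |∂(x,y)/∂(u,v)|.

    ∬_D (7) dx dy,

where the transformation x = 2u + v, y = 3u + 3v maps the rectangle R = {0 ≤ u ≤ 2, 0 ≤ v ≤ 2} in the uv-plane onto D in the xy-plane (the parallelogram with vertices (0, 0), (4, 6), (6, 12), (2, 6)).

Compute the Jacobian determinant of (x, y) with respect to (u, v):

    ∂(x,y)/∂(u,v) = | 2  1 | = (2)(3) - (1)(3) = 3.
                   | 3  3 |

Its absolute value is |J| = 3 (the area scaling factor).

Substituting x = 2u + v, y = 3u + 3v into the integrand,

    7 → 7,

so the integral becomes

    ∬_R (7) · |J| du dv = ∫_0^2 ∫_0^2 (21) dv du.

Inner (v): 42.
Outer (u): 84.

Therefore ∬_D (7) dx dy = 84.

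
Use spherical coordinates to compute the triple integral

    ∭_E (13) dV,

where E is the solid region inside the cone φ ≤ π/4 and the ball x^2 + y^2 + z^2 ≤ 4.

In spherical coordinates, x = ρ sin(φ) cos(θ), y = ρ sin(φ) sin(θ), z = ρ cos(φ), and dV = ρ^2 sin(φ) dρ dφ dθ.

The integrand becomes 13, so

    ∭_E (13) dV = ∫_{0}^{2π} ∫_{0}^{π/4} ∫_{0}^{2} (13) · ρ^2 sin(φ) dρ dφ dθ.

Inner (ρ): 104sin(φ)/3.
Middle (φ): 104/3 - 52sqrt(2)/3.
Outer (θ): 104π (2 - sqrt(2))/3.

Therefore the triple integral equals 104π (2 - sqrt(2))/3.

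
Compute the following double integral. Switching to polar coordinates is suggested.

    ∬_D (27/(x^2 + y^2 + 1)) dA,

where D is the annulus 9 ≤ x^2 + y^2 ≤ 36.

The region D is 3 ≤ r ≤ 6, 0 ≤ θ ≤ 2π in polar coordinates, where x = r cos(θ), y = r sin(θ), and dA = r dr dθ.

Under the substitution, the integrand becomes 27/(r^2 + 1), so

    ∬_D (27/(x^2 + y^2 + 1)) dA = ∫_{0}^{2π} ∫_{3}^{6} (27/(r^2 + 1)) · r dr dθ.

Inner integral (in r): ∫_{3}^{6} (27/(r^2 + 1)) · r dr = log(243569224216081305397sqrt(370)/100000000000000).

Outer integral (in θ): ∫_{0}^{2π} (log(243569224216081305397sqrt(370)/100000000000000)) dθ = log((243569224216081305397sqrt(370)/100000000000000)^(2π)).

Therefore ∬_D (27/(x^2 + y^2 + 1)) dA = log((243569224216081305397sqrt(370)/100000000000000)^(2π)).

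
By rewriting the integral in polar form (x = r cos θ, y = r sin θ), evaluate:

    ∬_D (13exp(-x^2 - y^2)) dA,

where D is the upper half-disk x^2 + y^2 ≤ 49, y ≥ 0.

The region D is 0 ≤ r ≤ 7, 0 ≤ θ ≤ π in polar coordinates, where x = r cos(θ), y = r sin(θ), and dA = r dr dθ.

Under the substitution, the integrand becomes 13exp(-r^2), so

    ∬_D (13exp(-x^2 - y^2)) dA = ∫_{0}^{π} ∫_{0}^{7} (13exp(-r^2)) · r dr dθ.

Inner integral (in r): ∫_{0}^{7} (13exp(-r^2)) · r dr = 13/2 - 13exp(-49)/2.

Outer integral (in θ): ∫_{0}^{π} (13/2 - 13exp(-49)/2) dθ = -13π (1 - exp(49))exp(-49)/2.

Therefore ∬_D (13exp(-x^2 - y^2)) dA = -13π (1 - exp(49))exp(-49)/2.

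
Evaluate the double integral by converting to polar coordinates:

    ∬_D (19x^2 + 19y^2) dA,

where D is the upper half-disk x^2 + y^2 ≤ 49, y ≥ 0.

The region D is 0 ≤ r ≤ 7, 0 ≤ θ ≤ π in polar coordinates, where x = r cos(θ), y = r sin(θ), and dA = r dr dθ.

Under the substitution, the integrand becomes 19r^2, so

    ∬_D (19x^2 + 19y^2) dA = ∫_{0}^{π} ∫_{0}^{7} (19r^2) · r dr dθ.

Inner integral (in r): ∫_{0}^{7} (19r^2) · r dr = 45619/4.

Outer integral (in θ): ∫_{0}^{π} (45619/4) dθ = 45619π/4.

Therefore ∬_D (19x^2 + 19y^2) dA = 45619π/4.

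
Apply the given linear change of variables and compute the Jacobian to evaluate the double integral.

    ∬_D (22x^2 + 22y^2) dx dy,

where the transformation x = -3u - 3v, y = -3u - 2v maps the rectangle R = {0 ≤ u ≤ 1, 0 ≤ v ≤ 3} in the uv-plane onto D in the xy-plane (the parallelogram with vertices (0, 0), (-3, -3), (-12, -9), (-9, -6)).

Compute the Jacobian determinant of (x, y) with respect to (u, v):

    ∂(x,y)/∂(u,v) = | -3  -3 | = (-3)(-2) - (-3)(-3) = -3.
                   | -3  -2 |

Its absolute value is |J| = 3 (the area scaling factor).

Substituting x = -3u - 3v, y = -3u - 2v into the integrand,

    22x^2 + 22y^2 → 396u^2 + 660u v + 286v^2,

so the integral becomes

    ∬_R (396u^2 + 660u v + 286v^2) · |J| du dv = ∫_0^1 ∫_0^3 (1188u^2 + 1980u v + 858v^2) dv du.

Inner (v): 3564u^2 + 8910u + 7722.
Outer (u): 13365.

Therefore ∬_D (22x^2 + 22y^2) dx dy = 13365.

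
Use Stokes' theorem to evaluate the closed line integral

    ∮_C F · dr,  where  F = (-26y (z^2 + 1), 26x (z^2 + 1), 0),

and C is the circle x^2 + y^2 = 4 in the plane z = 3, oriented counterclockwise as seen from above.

Let S be the flat disk x^2 + y^2 ≤ 4 in the plane z = 3, with upward unit normal n̂ = ẑ. By Stokes' theorem,

    ∮_C F · dr = ∬_S (∇ × F) · n̂ dS = ∬_D (curl F)_z dA,

where D is the disk x^2 + y^2 ≤ 4.

Compute the curl of F = (-26y (z^2 + 1), 26x (z^2 + 1), 0):
    (∇ × F)_x = ∂F_z/∂y - ∂F_y/∂z = -52x z,
    (∇ × F)_y = ∂F_x/∂z - ∂F_z/∂x = -52y z,
    (∇ × F)_z = ∂F_y/∂x - ∂F_x/∂y = 52z^2 + 52.

On z = 3, (curl F)_z = 520.

Convert to polar (x = r cos θ, y = r sin θ, dA = r dr dθ); the integrand becomes 520, so

    ∬_D (curl F)_z dA = ∫_0^{2π} ∫_0^{2} (520) · r dr dθ.

Inner (r from 0 to 2): 1040.
Outer (θ from 0 to 2π): 2080π.

Therefore ∮_C F · dr = 2080π.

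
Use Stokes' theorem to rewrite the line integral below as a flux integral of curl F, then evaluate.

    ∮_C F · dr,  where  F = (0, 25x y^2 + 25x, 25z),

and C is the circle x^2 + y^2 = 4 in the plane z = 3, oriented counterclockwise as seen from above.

Let S be the flat disk x^2 + y^2 ≤ 4 in the plane z = 3, with upward unit normal n̂ = ẑ. By Stokes' theorem,

    ∮_C F · dr = ∬_S (∇ × F) · n̂ dS = ∬_D (curl F)_z dA,

where D is the disk x^2 + y^2 ≤ 4.

Compute the curl of F = (0, 25x y^2 + 25x, 25z):
    (∇ × F)_x = ∂F_z/∂y - ∂F_y/∂z = 0,
    (∇ × F)_y = ∂F_x/∂z - ∂F_z/∂x = 0,
    (∇ × F)_z = ∂F_y/∂x - ∂F_x/∂y = 25y^2 + 25.

On z = 3, (curl F)_z = 25y^2 + 25.

Convert to polar (x = r cos θ, y = r sin θ, dA = r dr dθ); the integrand becomes 25r^2sin(θ)^2 + 25, so

    ∬_D (curl F)_z dA = ∫_0^{2π} ∫_0^{2} (25r^2sin(θ)^2 + 25) · r dr dθ.

Inner (r from 0 to 2): 100 - 50cos(2θ).
Outer (θ from 0 to 2π): 200π.

Therefore ∮_C F · dr = 200π.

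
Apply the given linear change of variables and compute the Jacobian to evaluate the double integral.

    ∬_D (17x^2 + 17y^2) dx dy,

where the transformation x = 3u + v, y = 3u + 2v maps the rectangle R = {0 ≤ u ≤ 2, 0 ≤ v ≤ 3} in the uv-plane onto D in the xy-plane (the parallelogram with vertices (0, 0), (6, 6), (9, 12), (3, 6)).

Compute the Jacobian determinant of (x, y) with respect to (u, v):

    ∂(x,y)/∂(u,v) = | 3  1 | = (3)(2) - (1)(3) = 3.
                   | 3  2 |

Its absolute value is |J| = 3 (the area scaling factor).

Substituting x = 3u + v, y = 3u + 2v into the integrand,

    17x^2 + 17y^2 → 306u^2 + 306u v + 85v^2,

so the integral becomes

    ∬_R (306u^2 + 306u v + 85v^2) · |J| du dv = ∫_0^2 ∫_0^3 (918u^2 + 918u v + 255v^2) dv du.

Inner (v): 2754u^2 + 4131u + 2295.
Outer (u): 20196.

Therefore ∬_D (17x^2 + 17y^2) dx dy = 20196.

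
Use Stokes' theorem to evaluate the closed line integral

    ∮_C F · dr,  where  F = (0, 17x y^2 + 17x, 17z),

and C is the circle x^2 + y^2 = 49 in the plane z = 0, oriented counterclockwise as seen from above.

Let S be the flat disk x^2 + y^2 ≤ 49 in the plane z = 0, with upward unit normal n̂ = ẑ. By Stokes' theorem,

    ∮_C F · dr = ∬_S (∇ × F) · n̂ dS = ∬_D (curl F)_z dA,

where D is the disk x^2 + y^2 ≤ 49.

Compute the curl of F = (0, 17x y^2 + 17x, 17z):
    (∇ × F)_x = ∂F_z/∂y - ∂F_y/∂z = 0,
    (∇ × F)_y = ∂F_x/∂z - ∂F_z/∂x = 0,
    (∇ × F)_z = ∂F_y/∂x - ∂F_x/∂y = 17y^2 + 17.

On z = 0, (curl F)_z = 17y^2 + 17.

Convert to polar (x = r cos θ, y = r sin θ, dA = r dr dθ); the integrand becomes 17r^2sin(θ)^2 + 17, so

    ∬_D (curl F)_z dA = ∫_0^{2π} ∫_0^{7} (17r^2sin(θ)^2 + 17) · r dr dθ.

Inner (r from 0 to 7): 40817sin(θ)^2/4 + 833/2.
Outer (θ from 0 to 2π): 44149π/4.

Therefore ∮_C F · dr = 44149π/4.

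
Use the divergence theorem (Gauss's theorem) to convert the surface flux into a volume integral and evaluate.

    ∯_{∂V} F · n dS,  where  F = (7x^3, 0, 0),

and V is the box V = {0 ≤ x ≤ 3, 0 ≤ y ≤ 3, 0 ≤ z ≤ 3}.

By the divergence theorem,

    ∯_{∂V} F · n dS = ∭_V (∇ · F) dV.

Compute the divergence:
    ∇ · F = ∂F_x/∂x + ∂F_y/∂y + ∂F_z/∂z = 21x^2 + 0 + 0 = 21x^2.

V is a rectangular box, so dV = dx dy dz with 0 ≤ x ≤ 3, 0 ≤ y ≤ 3, 0 ≤ z ≤ 3.

Integrate (21x^2) over V as an iterated integral:

    ∭_V (∇·F) dV = ∫_0^{3} ∫_0^{3} ∫_0^{3} (21x^2) dz dy dx.

Inner (z from 0 to 3): 63x^2.
Middle (y from 0 to 3): 189x^2.
Outer (x from 0 to 3): 1701.

Therefore ∯_{∂V} F · n dS = 1701.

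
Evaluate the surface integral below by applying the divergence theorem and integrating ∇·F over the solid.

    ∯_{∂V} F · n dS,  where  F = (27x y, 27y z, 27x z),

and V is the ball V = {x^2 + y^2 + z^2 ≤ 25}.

By the divergence theorem,

    ∯_{∂V} F · n dS = ∭_V (∇ · F) dV.

Compute the divergence:
    ∇ · F = ∂F_x/∂x + ∂F_y/∂y + ∂F_z/∂z = 27y + 27z + 27x = 27x + 27y + 27z.

In spherical coordinates, x = ρ sin(φ) cos(θ), y = ρ sin(φ) sin(θ), z = ρ cos(φ), dV = ρ^2 sin(φ) dρ dφ dθ, with 0 ≤ ρ ≤ 5, 0 ≤ φ ≤ π, 0 ≤ θ ≤ 2π.

The integrand, after substitution and multiplying by the volume element, becomes (27ρ (sqrt(2)sin(φ)sin(θ + π/4) + cos(φ))) · ρ^2 sin(φ), so

    ∭_V (∇·F) dV = ∫_0^{2π} ∫_0^{π} ∫_0^{5} (27ρ (sqrt(2)sin(φ)sin(θ + π/4) + cos(φ))) · ρ^2 sin(φ) dρ dφ dθ.

Inner (ρ from 0 to 5): 16875(sqrt(2)sin(φ)sin(θ + π/4) + cos(φ))sin(φ)/4.
Middle (φ from 0 to π): 16875sqrt(2)π sin(θ + π/4)/8.
Outer (θ from 0 to 2π): 0.

Therefore ∯_{∂V} F · n dS = 0.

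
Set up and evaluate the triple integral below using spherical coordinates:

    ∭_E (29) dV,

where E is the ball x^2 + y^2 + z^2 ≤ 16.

In spherical coordinates, x = ρ sin(φ) cos(θ), y = ρ sin(φ) sin(θ), z = ρ cos(φ), and dV = ρ^2 sin(φ) dρ dφ dθ.

The integrand becomes 29, so

    ∭_E (29) dV = ∫_{0}^{2π} ∫_{0}^{π} ∫_{0}^{4} (29) · ρ^2 sin(φ) dρ dφ dθ.

Inner (ρ): 1856sin(φ)/3.
Middle (φ): 3712/3.
Outer (θ): 7424π/3.

Therefore the triple integral equals 7424π/3.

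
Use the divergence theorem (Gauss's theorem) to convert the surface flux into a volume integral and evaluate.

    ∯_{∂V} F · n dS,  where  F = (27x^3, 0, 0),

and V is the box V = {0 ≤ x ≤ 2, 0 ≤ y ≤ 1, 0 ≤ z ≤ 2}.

By the divergence theorem,

    ∯_{∂V} F · n dS = ∭_V (∇ · F) dV.

Compute the divergence:
    ∇ · F = ∂F_x/∂x + ∂F_y/∂y + ∂F_z/∂z = 81x^2 + 0 + 0 = 81x^2.

V is a rectangular box, so dV = dx dy dz with 0 ≤ x ≤ 2, 0 ≤ y ≤ 1, 0 ≤ z ≤ 2.

Integrate (81x^2) over V as an iterated integral:

    ∭_V (∇·F) dV = ∫_0^{2} ∫_0^{1} ∫_0^{2} (81x^2) dz dy dx.

Inner (z from 0 to 2): 162x^2.
Middle (y from 0 to 1): 162x^2.
Outer (x from 0 to 2): 432.

Therefore ∯_{∂V} F · n dS = 432.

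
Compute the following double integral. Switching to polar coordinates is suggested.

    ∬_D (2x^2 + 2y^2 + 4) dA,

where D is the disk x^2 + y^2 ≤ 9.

The region D is 0 ≤ r ≤ 3, 0 ≤ θ ≤ 2π in polar coordinates, where x = r cos(θ), y = r sin(θ), and dA = r dr dθ.

Under the substitution, the integrand becomes 2r^2 + 4, so

    ∬_D (2x^2 + 2y^2 + 4) dA = ∫_{0}^{2π} ∫_{0}^{3} (2r^2 + 4) · r dr dθ.

Inner integral (in r): ∫_{0}^{3} (2r^2 + 4) · r dr = 117/2.

Outer integral (in θ): ∫_{0}^{2π} (117/2) dθ = 117π.

Therefore ∬_D (2x^2 + 2y^2 + 4) dA = 117π.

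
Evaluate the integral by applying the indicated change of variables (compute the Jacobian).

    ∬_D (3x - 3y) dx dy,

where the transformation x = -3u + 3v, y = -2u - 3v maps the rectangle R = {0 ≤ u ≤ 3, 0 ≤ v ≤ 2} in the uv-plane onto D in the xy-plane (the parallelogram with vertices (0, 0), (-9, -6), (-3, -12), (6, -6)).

Compute the Jacobian determinant of (x, y) with respect to (u, v):

    ∂(x,y)/∂(u,v) = | -3  3 | = (-3)(-3) - (3)(-2) = 15.
                   | -2  -3 |

Its absolute value is |J| = 15 (the area scaling factor).

Substituting x = -3u + 3v, y = -2u - 3v into the integrand,

    3x - 3y → -3u + 18v,

so the integral becomes

    ∬_R (-3u + 18v) · |J| du dv = ∫_0^3 ∫_0^2 (-45u + 270v) dv du.

Inner (v): 540 - 90u.
Outer (u): 1215.

Therefore ∬_D (3x - 3y) dx dy = 1215.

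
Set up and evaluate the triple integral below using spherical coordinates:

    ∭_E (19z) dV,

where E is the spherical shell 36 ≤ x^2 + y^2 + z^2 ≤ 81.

In spherical coordinates, x = ρ sin(φ) cos(θ), y = ρ sin(φ) sin(θ), z = ρ cos(φ), and dV = ρ^2 sin(φ) dρ dφ dθ.

The integrand becomes 19ρ cos(φ), so

    ∭_E (19z) dV = ∫_{0}^{2π} ∫_{0}^{π} ∫_{6}^{9} (19ρ cos(φ)) · ρ^2 sin(φ) dρ dφ dθ.

Inner (ρ): 100035sin(2φ)/8.
Middle (φ): 0.
Outer (θ): 0.

Therefore the triple integral equals 0.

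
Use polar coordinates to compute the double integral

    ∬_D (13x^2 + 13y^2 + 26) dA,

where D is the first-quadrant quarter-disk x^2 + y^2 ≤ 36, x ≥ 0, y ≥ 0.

The region D is 0 ≤ r ≤ 6, 0 ≤ θ ≤ π/2 in polar coordinates, where x = r cos(θ), y = r sin(θ), and dA = r dr dθ.

Under the substitution, the integrand becomes 13r^2 + 26, so

    ∬_D (13x^2 + 13y^2 + 26) dA = ∫_{0}^{π/2} ∫_{0}^{6} (13r^2 + 26) · r dr dθ.

Inner integral (in r): ∫_{0}^{6} (13r^2 + 26) · r dr = 4680.

Outer integral (in θ): ∫_{0}^{π/2} (4680) dθ = 2340π.

Therefore ∬_D (13x^2 + 13y^2 + 26) dA = 2340π.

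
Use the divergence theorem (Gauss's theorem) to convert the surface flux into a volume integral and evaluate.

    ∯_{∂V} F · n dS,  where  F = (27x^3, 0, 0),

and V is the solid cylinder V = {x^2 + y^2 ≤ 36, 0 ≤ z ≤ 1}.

By the divergence theorem,

    ∯_{∂V} F · n dS = ∭_V (∇ · F) dV.

Compute the divergence:
    ∇ · F = ∂F_x/∂x + ∂F_y/∂y + ∂F_z/∂z = 81x^2 + 0 + 0 = 81x^2.

In cylindrical coordinates, x = r cos(θ), y = r sin(θ), z = z, dV = r dr dθ dz, with 0 ≤ r ≤ 6, 0 ≤ θ ≤ 2π, 0 ≤ z ≤ 1.

The integrand, after substitution and multiplying by the volume element, becomes (81r^2cos(θ)^2) · r, so

    ∭_V (∇·F) dV = ∫_0^{2π} ∫_0^{6} ∫_0^{1} (81r^2cos(θ)^2) · r dz dr dθ.

Inner (z from 0 to 1): 81r^3cos(θ)^2.
Middle (r from 0 to 6): 26244cos(θ)^2.
Outer (θ from 0 to 2π): 26244π.

Therefore ∯_{∂V} F · n dS = 26244π.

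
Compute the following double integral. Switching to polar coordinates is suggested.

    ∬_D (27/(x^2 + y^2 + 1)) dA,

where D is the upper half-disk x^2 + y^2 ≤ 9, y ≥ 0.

The region D is 0 ≤ r ≤ 3, 0 ≤ θ ≤ π in polar coordinates, where x = r cos(θ), y = r sin(θ), and dA = r dr dθ.

Under the substitution, the integrand becomes 27/(r^2 + 1), so

    ∬_D (27/(x^2 + y^2 + 1)) dA = ∫_{0}^{π} ∫_{0}^{3} (27/(r^2 + 1)) · r dr dθ.

Inner integral (in r): ∫_{0}^{3} (27/(r^2 + 1)) · r dr = 27log(10)/2.

Outer integral (in θ): ∫_{0}^{π} (27log(10)/2) dθ = 27π log(10)/2.

Therefore ∬_D (27/(x^2 + y^2 + 1)) dA = 27π log(10)/2.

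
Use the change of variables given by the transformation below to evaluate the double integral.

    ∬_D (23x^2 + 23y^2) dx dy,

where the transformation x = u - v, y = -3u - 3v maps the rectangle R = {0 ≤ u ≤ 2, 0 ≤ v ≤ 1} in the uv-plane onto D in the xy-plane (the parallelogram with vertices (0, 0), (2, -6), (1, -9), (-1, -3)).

Compute the Jacobian determinant of (x, y) with respect to (u, v):

    ∂(x,y)/∂(u,v) = | 1  -1 | = (1)(-3) - (-1)(-3) = -6.
                   | -3  -3 |

Its absolute value is |J| = 6 (the area scaling factor).

Substituting x = u - v, y = -3u - 3v into the integrand,

    23x^2 + 23y^2 → 230u^2 + 368u v + 230v^2,

so the integral becomes

    ∬_R (230u^2 + 368u v + 230v^2) · |J| du dv = ∫_0^2 ∫_0^1 (1380u^2 + 2208u v + 1380v^2) dv du.

Inner (v): 1380u^2 + 1104u + 460.
Outer (u): 6808.

Therefore ∬_D (23x^2 + 23y^2) dx dy = 6808.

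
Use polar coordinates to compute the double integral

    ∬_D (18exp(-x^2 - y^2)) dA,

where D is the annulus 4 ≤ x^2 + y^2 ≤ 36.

The region D is 2 ≤ r ≤ 6, 0 ≤ θ ≤ 2π in polar coordinates, where x = r cos(θ), y = r sin(θ), and dA = r dr dθ.

Under the substitution, the integrand becomes 18exp(-r^2), so

    ∬_D (18exp(-x^2 - y^2)) dA = ∫_{0}^{2π} ∫_{2}^{6} (18exp(-r^2)) · r dr dθ.

Inner integral (in r): ∫_{2}^{6} (18exp(-r^2)) · r dr = -(9 - 9exp(32))exp(-36).

Outer integral (in θ): ∫_{0}^{2π} (-(9 - 9exp(32))exp(-36)) dθ = -18π (1 - exp(32))exp(-36).

Therefore ∬_D (18exp(-x^2 - y^2)) dA = -18π (1 - exp(32))exp(-36).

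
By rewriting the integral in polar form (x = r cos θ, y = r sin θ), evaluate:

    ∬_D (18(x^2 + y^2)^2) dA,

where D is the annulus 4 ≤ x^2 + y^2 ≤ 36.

The region D is 2 ≤ r ≤ 6, 0 ≤ θ ≤ 2π in polar coordinates, where x = r cos(θ), y = r sin(θ), and dA = r dr dθ.

Under the substitution, the integrand becomes 18r^4, so

    ∬_D (18(x^2 + y^2)^2) dA = ∫_{0}^{2π} ∫_{2}^{6} (18r^4) · r dr dθ.

Inner integral (in r): ∫_{2}^{6} (18r^4) · r dr = 139776.

Outer integral (in θ): ∫_{0}^{2π} (139776) dθ = 279552π.

Therefore ∬_D (18(x^2 + y^2)^2) dA = 279552π.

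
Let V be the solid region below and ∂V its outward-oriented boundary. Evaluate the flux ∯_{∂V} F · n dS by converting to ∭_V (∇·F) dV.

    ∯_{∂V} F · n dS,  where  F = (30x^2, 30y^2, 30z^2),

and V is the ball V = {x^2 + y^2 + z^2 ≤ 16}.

By the divergence theorem,

    ∯_{∂V} F · n dS = ∭_V (∇ · F) dV.

Compute the divergence:
    ∇ · F = ∂F_x/∂x + ∂F_y/∂y + ∂F_z/∂z = 60x + 60y + 60z.

In spherical coordinates, x = ρ sin(φ) cos(θ), y = ρ sin(φ) sin(θ), z = ρ cos(φ), dV = ρ^2 sin(φ) dρ dφ dθ, with 0 ≤ ρ ≤ 4, 0 ≤ φ ≤ π, 0 ≤ θ ≤ 2π.

The integrand, after substitution and multiplying by the volume element, becomes (60ρ (sqrt(2)sin(φ)sin(θ + π/4) + cos(φ))) · ρ^2 sin(φ), so

    ∭_V (∇·F) dV = ∫_0^{2π} ∫_0^{π} ∫_0^{4} (60ρ (sqrt(2)sin(φ)sin(θ + π/4) + cos(φ))) · ρ^2 sin(φ) dρ dφ dθ.

Inner (ρ from 0 to 4): 3840(sqrt(2)sin(φ)sin(θ + π/4) + cos(φ))sin(φ).
Middle (φ from 0 to π): 1920sqrt(2)π sin(θ + π/4).
Outer (θ from 0 to 2π): 0.

Therefore ∯_{∂V} F · n dS = 0.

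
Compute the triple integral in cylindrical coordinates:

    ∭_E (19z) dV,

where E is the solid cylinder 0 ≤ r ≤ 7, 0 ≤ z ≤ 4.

In cylindrical coordinates, x = r cos(θ), y = r sin(θ), z = z, and dV = r dr dθ dz.

The integrand becomes 19z, so

    ∭_E (19z) dV = ∫_{0}^{2π} ∫_{0}^{7} ∫_{0}^{4} (19z) · r dz dr dθ.

Inner (z): 152r.
Middle (r from 0 to 7): 3724.
Outer (θ): 7448π.

Therefore the triple integral equals 7448π.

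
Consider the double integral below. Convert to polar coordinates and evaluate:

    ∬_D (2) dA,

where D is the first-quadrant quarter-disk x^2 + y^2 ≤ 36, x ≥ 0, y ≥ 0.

The region D is 0 ≤ r ≤ 6, 0 ≤ θ ≤ π/2 in polar coordinates, where x = r cos(θ), y = r sin(θ), and dA = r dr dθ.

Under the substitution, the integrand becomes 2, so

    ∬_D (2) dA = ∫_{0}^{π/2} ∫_{0}^{6} (2) · r dr dθ.

Inner integral (in r): ∫_{0}^{6} (2) · r dr = 36.

Outer integral (in θ): ∫_{0}^{π/2} (36) dθ = 18π.

Therefore ∬_D (2) dA = 18π.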